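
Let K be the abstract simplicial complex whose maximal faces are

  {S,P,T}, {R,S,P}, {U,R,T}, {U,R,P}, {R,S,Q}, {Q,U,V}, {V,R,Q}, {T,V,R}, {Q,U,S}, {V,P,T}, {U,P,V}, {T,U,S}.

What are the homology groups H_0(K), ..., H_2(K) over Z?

H_0 ≅ Z,  H_1 ≅ Z/2Z,  H_2 = 0.

We work with the vertex ordering P < Q < R < S < T < U < V. The simplices of K, each written with vertices in increasing order, are:

  0-simplices (7): P, Q, R, S, T, U, V
  1-simplices (18): PR, PS, PT, PU, PV, QR, QS, QU, QV, RS, RT, RU, RV, ST, SU, TU, TV, UV
  2-simplices (12): PRS, PRU, PST, PTV, PUV, QRS, QRV, QSU, QUV, RTU, RTV, STU

giving chain groups C_0 ≅ Z^7, C_1 ≅ Z^18, C_2 ≅ Z^12.

∂_1: C_1 → C_0 maps an edge to its endpoints' difference, ∂[p,q] = q − p.
The resulting 7×18 matrix has rank 6, and its Smith normal form has invariant factors (1,1,1,1,1,1).

The boundary map ∂_2: C_2 → C_1 acts by ∂[p,q,r] = [q,r] − [p,r] + [p,q]. For instance
  ∂PUV = UV − PV + PU,
  ∂QRS = RS − QS + QR.
The 18×12 boundary matrix has rank 12 and Smith normal form diag(1,1,1,1,1,1,1,1,1,1,1,2).

Now H_k = ker ∂_k / im ∂_{k+1}, so:

  H_0: rank C_0 − rank ∂_1 = 7 − 6 = 1, and the invariant factors of ∂_1 are all 1, so H_0 = Z.
  H_1: rank ker ∂_1 − rank ∂_2 = (18 − 6) − 12 = 0, and ∂_2 has invariant factor 2 > 1, so H_1 = Z/2Z.
  H_2: rank ker ∂_2 − rank ∂_3 = (12 − 12) − 0 = 0, and there is no ∂_3, so H_2 = 0.

As a check, the Euler characteristic is 7 − 18 + 12 = 1, which agrees with 1 − 0 + 0 = 1.
(K is a triangulation of the real projective plane RP^2.)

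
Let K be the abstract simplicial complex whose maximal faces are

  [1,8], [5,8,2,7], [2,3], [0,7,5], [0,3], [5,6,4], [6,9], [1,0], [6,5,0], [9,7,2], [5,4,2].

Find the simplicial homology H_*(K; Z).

H_0 ≅ Z,  H_1 ≅ Z^3,  H_2 = 0,  H_3 = 0.

K has 10 vertices, 20 edges, 9 triangles, 1 3-simplex.
rank ∂_0 = 0, rank ∂_1 = 9 ⇒ b_0 = 10 − 0 − 9 = 1; all invariant factors of ∂_1 are 1 so no torsion. So H_0 ≅ Z.
rank ∂_1 = 9, rank ∂_2 = 8 ⇒ b_1 = 20 − 9 − 8 = 3; all invariant factors of ∂_2 are 1 so no torsion. So H_1 ≅ Z^3.
rank ∂_2 = 8, rank ∂_3 = 1 ⇒ b_2 = 9 − 8 − 1 = 0; all invariant factors of ∂_3 are 1 so no torsion. So H_2 ≅ 0.
rank ∂_3 = 1, rank ∂_4 = 0 ⇒ b_3 = 1 − 1 − 0 = 0. So H_3 ≅ 0.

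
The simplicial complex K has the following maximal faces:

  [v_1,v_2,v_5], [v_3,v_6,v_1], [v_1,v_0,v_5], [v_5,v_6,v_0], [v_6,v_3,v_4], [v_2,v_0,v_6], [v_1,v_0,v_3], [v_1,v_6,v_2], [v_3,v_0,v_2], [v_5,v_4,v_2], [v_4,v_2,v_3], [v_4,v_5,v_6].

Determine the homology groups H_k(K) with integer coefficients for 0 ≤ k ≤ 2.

H_0 ≅ Z,  H_1 ≅ Z/2,  H_2 = 0.

Take the total order v_0 < v_1 < v_2 < v_3 < v_4 < v_5 < v_6 on the vertex set. Then K (dimension 2) consists of the simplices:

  0-simplices (7): [v_0], [v_1], [v_2], [v_3], [v_4], [v_5], [v_6]
  1-simplices (18): (18 of them)
  2-simplices (12): (12 of them)

so the chain groups are C_0 ≅ Z^7, C_1 ≅ Z^18, C_2 ≅ Z^12.

∂_1: C_1 → C_0 maps an edge to its endpoints' difference, ∂[p,q] = q − p. For instance
  ∂[v_4,v_5] = [v_5] − [v_4].
This gives a 7×18 integer matrix of rank 6; reducing to Smith normal form yields diagonal entries (1,1,1,1,1,1).

The boundary map ∂_2: C_2 → C_1 sends each 2-simplex [p,q,r] to [q,r] − [p,r] + [p,q]. For instance
  ∂[v_0,v_5,v_6] = [v_5,v_6] − [v_0,v_6] + [v_0,v_5],
  ∂[v_2,v_4,v_5] = [v_4,v_5] − [v_2,v_5] + [v_2,v_4].
This gives a 18×12 integer matrix of rank 12; reducing to Smith normal form yields diagonal entries (1,1,1,1,1,1,1,1,1,1,1,2).

Computing H_k = (kernel of ∂_k) / (image of ∂_{k+1}):

  H_0: rank C_0 − rank ∂_1 = 7 − 6 = 1, and the invariant factors of ∂_1 are all 1, so H_0 ≅ Z.
  H_1: rank ker ∂_1 − rank ∂_2 = (18 − 6) − 12 = 0, and ∂_2 has invariant factor 2 > 1, so H_1 ≅ Z/2.
  H_2: rank ker ∂_2 − rank ∂_3 = (12 − 12) − 0 = 0, and there is no ∂_3, so H_2 ≅ 0.

(K is a triangulation of the real projective plane RP^2.)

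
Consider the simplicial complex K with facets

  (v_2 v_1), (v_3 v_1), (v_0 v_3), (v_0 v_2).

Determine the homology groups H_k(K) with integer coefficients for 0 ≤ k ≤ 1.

H_0 = Z,  H_1 = Z.

We work with the vertex ordering v_0 < v_1 < v_2 < v_3. The simplices of K, each written with vertices in increasing order, are:

  0-simplices (4): [v_0], [v_1], [v_2], [v_3]
  1-simplices (4): [v_0,v_2], [v_0,v_3], [v_1,v_2], [v_1,v_3]

Hence C_0 ≅ Z^4, C_1 ≅ Z^4.

∂_1: C_1 → C_0 sends each edge [p,q] (with p < q) to q − p. For instance
  ∂[v_1,v_3] = [v_3] − [v_1].
The 4×4 boundary matrix has rank 3 and Smith normal form diag(1,1,1).

Now H_k = ker ∂_k / im ∂_{k+1}, so:

  H_0: rank C_0 − rank ∂_1 = 4 − 3 = 1, and the invariant factors of ∂_1 are all 1, so H_0 ≅ Z.
  H_1: rank ker ∂_1 − rank ∂_2 = (4 − 3) − 0 = 1, and there is no ∂_2, so H_1 ≅ Z.

As a check, the Euler characteristic is 4 − 4 = 0, which agrees with 1 − 1 = 0.
(K is a triangulation of the circle S^1.)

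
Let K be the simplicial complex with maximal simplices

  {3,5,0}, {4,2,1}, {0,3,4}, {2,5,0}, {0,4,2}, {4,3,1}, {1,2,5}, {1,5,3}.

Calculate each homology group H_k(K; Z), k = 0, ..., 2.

Take the total order 0 < 1 < 2 < 3 < 4 < 5 on the vertex set. Then K (dimension 2) consists of the simplices:

  0-simplices (6): [0], [1], [2], [3], [4], [5]
  1-simplices (12): [0,2], [0,3], [0,4], [0,5], [1,2], [1,3], [1,4], [1,5], [2,4], [2,5], [3,4], [3,5]
  2-simplices (8): [0,2,4], [0,2,5], [0,3,4], [0,3,5], [1,2,4], [1,2,5], [1,3,4], [1,3,5]

so the chain groups are C_0 ≅ Z^6, C_1 ≅ Z^12, C_2 ≅ Z^8.

∂_1: C_1 → C_0 sends each edge [p,q] (with p < q) to q − p.
This gives a 6×12 integer matrix of rank 5; reducing to Smith normal form yields diagonal entries (1,1,1,1,1).

Boundary ∂_2: C_2 → C_1 sends each 2-simplex [p,q,r] to [q,r] − [p,r] + [p,q]. For instance
  ∂[0,3,5] = [3,5] − [0,5] + [0,3],
  ∂[0,2,4] = [2,4] − [0,4] + [0,2].
This gives a 12×8 integer matrix of rank 7; reducing to Smith normal form yields diagonal entries (1,1,1,1,1,1,1).

From H_k ≅ ker(∂_k) / im(∂_{k+1}) we obtain:

  H_0: rank C_0 − rank ∂_1 = 6 − 5 = 1, and the invariant factors of ∂_1 are all 1, so H_0 = Z.
  H_1: rank ker ∂_1 − rank ∂_2 = (12 − 5) − 7 = 0, and the invariant factors of ∂_2 are all 1, so H_1 = 0.
  H_2: rank ker ∂_2 − rank ∂_3 = (8 − 7) − 0 = 1, and there is no ∂_3, so H_2 = Z.

(K is a triangulation of the 2-sphere S^2.)

H_0 ≅ Z,  H_1 = 0,  H_2 ≅ Z.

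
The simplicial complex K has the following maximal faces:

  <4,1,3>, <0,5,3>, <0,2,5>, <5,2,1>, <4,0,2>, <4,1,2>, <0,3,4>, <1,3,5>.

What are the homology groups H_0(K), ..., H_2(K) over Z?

Fix the vertex order 0 < 1 < 2 < 3 < 4 < 5 and write every simplex with vertices in increasing order. Then dim K = 2 and the simplices of K are:

  0-simplices (6): [0], [1], [2], [3], [4], [5]
  1-simplices (12): [0,2], [0,3], [0,4], [0,5], [1,2], [1,3], [1,4], [1,5], [2,4], [2,5], [3,4], [3,5]
  2-simplices (8): [0,2,4], [0,2,5], [0,3,4], [0,3,5], [1,2,4], [1,2,5], [1,3,4], [1,3,5]

giving chain groups C_0 ≅ Z^6, C_1 ≅ Z^12, C_2 ≅ Z^8.

∂_1: C_1 → C_0 maps an edge to its endpoints' difference, ∂[p,q] = q − p.
As a 6×12 matrix over Z this has rank 5, with invariant factors (1,1,1,1,1).

Boundary ∂_2: C_2 → C_1 maps a triangle to the signed sum of its edges. For instance
  ∂[1,3,4] = [3,4] − [1,4] + [1,3],
  ∂[0,2,5] = [2,5] − [0,5] + [0,2].
The resulting 12×8 matrix has rank 7, and its Smith normal form has invariant factors (1,1,1,1,1,1,1).

Now H_k = ker ∂_k / im ∂_{k+1}, so:

  H_0: rank C_0 − rank ∂_1 = 6 − 5 = 1, and the invariant factors of ∂_1 are all 1, so H_0 ≅ Z.
  H_1: rank ker ∂_1 − rank ∂_2 = (12 − 5) − 7 = 0, and the invariant factors of ∂_2 are all 1, so H_1 ≅ 0.
  H_2: rank ker ∂_2 − rank ∂_3 = (8 − 7) − 0 = 1, and there is no ∂_3, so H_2 ≅ Z.

As a check, the Euler characteristic is 6 − 12 + 8 = 2, which agrees with 1 − 0 + 1 = 2.

H_0 = Z,  H_1 = 0,  H_2 = Z.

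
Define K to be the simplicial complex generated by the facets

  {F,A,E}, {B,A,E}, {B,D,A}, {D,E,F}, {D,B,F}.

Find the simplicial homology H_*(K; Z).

H_0 = Z,  H_1 = Z,  H_2 = 0.

K has 5 vertices, 10 edges, 5 triangles.
rank ∂_0 = 0, rank ∂_1 = 4 ⇒ b_0 = 5 − 0 − 4 = 1; all invariant factors of ∂_1 are 1 so no torsion. So H_0 ≅ Z.
rank ∂_1 = 4, rank ∂_2 = 5 ⇒ b_1 = 10 − 4 − 5 = 1; all invariant factors of ∂_2 are 1 so no torsion. So H_1 ≅ Z.
rank ∂_2 = 5, rank ∂_3 = 0 ⇒ b_2 = 5 − 5 − 0 = 0. So H_2 ≅ 0.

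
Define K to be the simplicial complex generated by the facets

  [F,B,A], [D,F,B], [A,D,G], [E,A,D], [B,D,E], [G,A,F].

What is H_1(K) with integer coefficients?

H_1 = Z.

K has 6 vertices, 12 edges, 6 triangles.
rank ∂_1 = 5, rank ∂_2 = 6 ⇒ b_1 = 12 − 5 − 6 = 1; all invariant factors of ∂_2 are 1 so no torsion. So H_1 ≅ Z.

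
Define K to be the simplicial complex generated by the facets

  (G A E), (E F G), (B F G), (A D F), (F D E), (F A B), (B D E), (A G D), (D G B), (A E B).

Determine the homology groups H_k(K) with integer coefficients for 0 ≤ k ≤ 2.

H_0 = Z,  H_1 = Z/2Z,  H_2 = 0.

Take the total order A < B < D < E < F < G on the vertex set. Then K (dimension 2) consists of the simplices:

  0-simplices (6): A, B, D, E, F, G
  1-simplices (15): AB, AD, AE, AF, AG, BD, BE, BF, BG, DE, DF, DG, EF, EG, FG
  2-simplices (10): ABE, ABF, ADF, ADG, AEG, BDE, BDG, BFG, DEF, EFG

giving chain groups C_0 ≅ Z^6, C_1 ≅ Z^15, C_2 ≅ Z^10.

∂_1: C_1 → C_0 maps an edge to its endpoints' difference, ∂[p,q] = q − p.
As a 6×15 matrix over Z this has rank 5, with invariant factors (1,1,1,1,1).

∂_2: C_2 → C_1 maps a triangle to the signed sum of its edges. For instance
  ∂EFG = FG − EG + EF,
  ∂ABF = BF − AF + AB.
The resulting 15×10 matrix has rank 10, and its Smith normal form has invariant factors (1,1,1,1,1,1,1,1,1,2).

From H_k ≅ ker(∂_k) / im(∂_{k+1}) we obtain:

  H_0: rank C_0 − rank ∂_1 = 6 − 5 = 1, and the invariant factors of ∂_1 are all 1, so H_0 ≅ Z.
  H_1: rank ker ∂_1 − rank ∂_2 = (15 − 5) − 10 = 0, and ∂_2 has invariant factor 2 > 1, so H_1 ≅ Z/2Z.
  H_2: rank ker ∂_2 − rank ∂_3 = (10 − 10) − 0 = 0, and there is no ∂_3, so H_2 ≅ 0.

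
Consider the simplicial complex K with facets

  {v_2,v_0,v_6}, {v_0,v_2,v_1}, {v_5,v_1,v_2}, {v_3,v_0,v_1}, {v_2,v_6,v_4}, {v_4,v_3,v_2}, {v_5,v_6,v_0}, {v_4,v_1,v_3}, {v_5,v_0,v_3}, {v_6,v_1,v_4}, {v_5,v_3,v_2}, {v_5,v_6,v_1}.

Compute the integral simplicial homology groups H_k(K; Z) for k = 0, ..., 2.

H_0 ≅ Z,  H_1 ≅ Z/2Z,  H_2 = 0.

We work with the vertex ordering v_0 < v_1 < v_2 < v_3 < v_4 < v_5 < v_6. The simplices of K, each written with vertices in increasing order, are:

  0-simplices (7): [v_0], [v_1], [v_2], [v_3], [v_4], [v_5], [v_6]
  1-simplices (18): (18 of them)
  2-simplices (12): (12 of them)

so the chain groups are C_0 ≅ Z^7, C_1 ≅ Z^18, C_2 ≅ Z^12.

∂_1: C_1 → C_0 is given by ∂[p,q] = [q] − [p]. For instance
  ∂[v_2,v_3] = [v_3] − [v_2].
This gives a 7×18 integer matrix of rank 6; reducing to Smith normal form yields diagonal entries (1,1,1,1,1,1).

Boundary ∂_2: C_2 → C_1 maps a triangle to the signed sum of its edges. For instance
  ∂[v_0,v_2,v_6] = [v_2,v_6] − [v_0,v_6] + [v_0,v_2],
  ∂[v_0,v_3,v_5] = [v_3,v_5] − [v_0,v_5] + [v_0,v_3].
The resulting 18×12 matrix has rank 12, and its Smith normal form has invariant factors (1,1,1,1,1,1,1,1,1,1,1,2).

Reading off H_k = ker ∂_k / im ∂_{k+1}:

  H_0: rank C_0 − rank ∂_1 = 7 − 6 = 1, and the invariant factors of ∂_1 are all 1, so H_0 = Z.
  H_1: rank ker ∂_1 − rank ∂_2 = (18 − 6) − 12 = 0, and ∂_2 has invariant factor 2 > 1, so H_1 = Z/2Z.
  H_2: rank ker ∂_2 − rank ∂_3 = (12 − 12) − 0 = 0, and there is no ∂_3, so H_2 = 0.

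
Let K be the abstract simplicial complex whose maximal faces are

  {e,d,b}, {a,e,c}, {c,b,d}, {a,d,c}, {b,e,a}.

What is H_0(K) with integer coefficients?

Order the vertices as a < b < c < d < e. Listing each simplex with vertices in this order, K has dimension 2 with simplices:

  0-simplices (5): a, b, c, d, e
  1-simplices (10): ab, ac, ad, ae, bc, bd, be, cd, ce, de
  2-simplices (5): abe, acd, ace, bcd, bde

so the chain groups are C_0 ≅ Z^5, C_1 ≅ Z^10, C_2 ≅ Z^5.

∂_1: C_1 → C_0 maps an edge to its endpoints' difference, ∂[p,q] = q − p. For instance
  ∂bc = c − b.
The 5×10 boundary matrix has rank 4 and Smith normal form diag(1,1,1,1).

Boundary ∂_2: C_2 → C_1 maps a triangle to the signed sum of its edges. For instance
  ∂ace = ce − ae + ac,
  ∂abe = be − ae + ab.
This gives a 10×5 integer matrix of rank 5; reducing to Smith normal form yields diagonal entries (1,1,1,1,1).

Reading off H_k = ker ∂_k / im ∂_{k+1}:

  H_0: rank C_0 − rank ∂_1 = 5 − 4 = 1, and the invariant factors of ∂_1 are all 1, so H_0 ≅ Z.

H_0 ≅ Z.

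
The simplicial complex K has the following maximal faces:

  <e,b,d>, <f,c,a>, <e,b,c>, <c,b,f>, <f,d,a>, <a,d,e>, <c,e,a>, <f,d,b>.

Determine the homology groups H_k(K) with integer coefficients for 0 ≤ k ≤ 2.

H_0 = Z,  H_1 = 0,  H_2 = Z.

Order the vertices as a < b < c < d < e < f. Listing each simplex with vertices in this order, K has dimension 2 with simplices:

  0-simplices (6): a, b, c, d, e, f
  1-simplices (12): ac, ad, ae, af, bc, bd, be, bf, ce, cf, de, df
  2-simplices (8): ace, acf, ade, adf, bce, bcf, bde, bdf

so the chain groups are C_0 ≅ Z^6, C_1 ≅ Z^12, C_2 ≅ Z^8.

∂_1: C_1 → C_0 maps an edge to its endpoints' difference, ∂[p,q] = q − p.
As a 6×12 matrix over Z this has rank 5, with invariant factors (1,1,1,1,1).

∂_2: C_2 → C_1 sends each 2-simplex [p,q,r] to [q,r] − [p,r] + [p,q]. For instance
  ∂acf = cf − af + ac,
  ∂bce = ce − be + bc.
As a 12×8 matrix over Z this has rank 7, with invariant factors (1,1,1,1,1,1,1).

Computing H_k = (kernel of ∂_k) / (image of ∂_{k+1}):

  H_0: rank C_0 − rank ∂_1 = 6 − 5 = 1, and the invariant factors of ∂_1 are all 1, so H_0 = Z.
  H_1: rank ker ∂_1 − rank ∂_2 = (12 − 5) − 7 = 0, and the invariant factors of ∂_2 are all 1, so H_1 = 0.
  H_2: rank ker ∂_2 − rank ∂_3 = (8 − 7) − 0 = 1, and there is no ∂_3, so H_2 = Z.

(K is a triangulation of the 2-sphere S^2.)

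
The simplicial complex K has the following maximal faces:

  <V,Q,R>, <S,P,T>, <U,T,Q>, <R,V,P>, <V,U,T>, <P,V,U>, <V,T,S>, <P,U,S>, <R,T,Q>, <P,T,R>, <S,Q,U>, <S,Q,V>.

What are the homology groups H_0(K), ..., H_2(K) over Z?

We work with the vertex ordering P < Q < R < S < T < U < V. The simplices of K, each written with vertices in increasing order, are:

  0-simplices (7): P, Q, R, S, T, U, V
  1-simplices (18): PR, PS, PT, PU, PV, QR, QS, QT, QU, QV, RT, RV, ST, SU, SV, TU, TV, UV
  2-simplices (12): PRT, PRV, PST, PSU, PUV, QRT, QRV, QSU, QSV, QTU, STV, TUV

Hence C_0 ≅ Z^7, C_1 ≅ Z^18, C_2 ≅ Z^12.

Boundary ∂_1: C_1 → C_0 maps an edge to its endpoints' difference, ∂[p,q] = q − p. For instance
  ∂QU = U − Q.
This gives a 7×18 integer matrix of rank 6; reducing to Smith normal form yields diagonal entries (1,1,1,1,1,1).

Boundary ∂_2: C_2 → C_1 maps a triangle to the signed sum of its edges. For instance
  ∂QSV = SV − QV + QS,
  ∂PUV = UV − PV + PU.
This gives a 18×12 integer matrix of rank 12; reducing to Smith normal form yields diagonal entries (1,1,1,1,1,1,1,1,1,1,1,2).

Computing H_k = (kernel of ∂_k) / (image of ∂_{k+1}):

  H_0: rank C_0 − rank ∂_1 = 7 − 6 = 1, and the invariant factors of ∂_1 are all 1, so H_0 = Z.
  H_1: rank ker ∂_1 − rank ∂_2 = (18 − 6) − 12 = 0, and ∂_2 has invariant factor 2 > 1, so H_1 = Z/2.
  H_2: rank ker ∂_2 − rank ∂_3 = (12 − 12) − 0 = 0, and there is no ∂_3, so H_2 = 0.

(K is a triangulation of the real projective plane RP^2.)

H_0 ≅ Z,  H_1 ≅ Z/2,  H_2 = 0.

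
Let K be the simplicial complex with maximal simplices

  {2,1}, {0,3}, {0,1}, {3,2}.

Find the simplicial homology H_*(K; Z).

Order the vertices as 0 < 1 < 2 < 3. Listing each simplex with vertices in this order, K has dimension 1 with simplices:

  0-simplices (4): [0], [1], [2], [3]
  1-simplices (4): [0,1], [0,3], [1,2], [2,3]

so the chain groups are C_0 ≅ Z^4, C_1 ≅ Z^4.

The boundary map ∂_1: C_1 → C_0 is given by ∂[p,q] = [q] − [p]. For instance
  ∂[0,3] = [3] − [0].
The 4×4 boundary matrix has rank 3 and Smith normal form diag(1,1,1).

Now H_k = ker ∂_k / im ∂_{k+1}, so:

  H_0: rank C_0 − rank ∂_1 = 4 − 3 = 1, and the invariant factors of ∂_1 are all 1, so H_0 ≅ Z.
  H_1: rank ker ∂_1 − rank ∂_2 = (4 − 3) − 0 = 1, and there is no ∂_2, so H_1 ≅ Z.

(K is a triangulation of the circle S^1.)

H_0 ≅ Z,  H_1 ≅ Z.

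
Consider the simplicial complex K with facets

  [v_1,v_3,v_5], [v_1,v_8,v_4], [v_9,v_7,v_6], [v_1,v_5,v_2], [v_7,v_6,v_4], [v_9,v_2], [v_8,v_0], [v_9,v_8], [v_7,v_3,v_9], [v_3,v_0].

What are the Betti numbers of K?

b_0 = 1, b_1 = 4, b_2 = 0.

We work with the vertex ordering v_0 < v_1 < v_2 < v_3 < v_4 < v_5 < v_6 < v_7 < v_8 < v_9. The simplices of K, each written with vertices in increasing order, are:

  0-simplices (10): [v_0], [v_1], [v_2], [v_3], [v_4], [v_5], [v_6], [v_7], [v_8], [v_9]
  1-simplices (19): (19 of them)
  2-simplices (6): [v_1,v_2,v_5], [v_1,v_3,v_5], [v_1,v_4,v_8], [v_3,v_7,v_9], [v_4,v_6,v_7], [v_6,v_7,v_9]

Hence C_0 ≅ Z^10, C_1 ≅ Z^19, C_2 ≅ Z^6.

Boundary ∂_1: C_1 → C_0 sends each edge [p,q] (with p < q) to q − p. For instance
  ∂[v_4,v_8] = [v_8] − [v_4].
The resulting 10×19 matrix has rank 9, and its Smith normal form has invariant factors (1,1,1,1,1,1,1,1,1).

Boundary ∂_2: C_2 → C_1 acts by ∂[p,q,r] = [q,r] − [p,r] + [p,q]. For instance
  ∂[v_1,v_4,v_8] = [v_4,v_8] − [v_1,v_8] + [v_1,v_4],
  ∂[v_3,v_7,v_9] = [v_7,v_9] − [v_3,v_9] + [v_3,v_7].
As a 19×6 matrix over Z this has rank 6, with invariant factors (1,1,1,1,1,1).

Now H_k = ker ∂_k / im ∂_{k+1}, so:

  H_0: rank C_0 − rank ∂_1 = 10 − 9 = 1, and the invariant factors of ∂_1 are all 1, so H_0 ≅ Z.
  H_1: rank ker ∂_1 − rank ∂_2 = (19 − 9) − 6 = 4, and the invariant factors of ∂_2 are all 1, so H_1 ≅ Z^4.
  H_2: rank ker ∂_2 − rank ∂_3 = (6 − 6) − 0 = 0, and there is no ∂_3, so H_2 ≅ 0.

As a check, the Euler characteristic is 10 − 19 + 6 = -3, which agrees with 1 − 4 + 0 = -3.

Hence the Betti numbers are b_0 = 1, b_1 = 4, b_2 = 0.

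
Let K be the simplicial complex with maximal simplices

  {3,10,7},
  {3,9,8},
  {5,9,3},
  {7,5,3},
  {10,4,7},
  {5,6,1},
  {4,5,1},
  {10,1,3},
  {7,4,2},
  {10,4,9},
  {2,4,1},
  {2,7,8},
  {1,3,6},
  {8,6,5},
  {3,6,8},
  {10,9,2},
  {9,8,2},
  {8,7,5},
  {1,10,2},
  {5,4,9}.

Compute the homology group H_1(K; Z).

H_1 = Z ⊕ Z/2.

K has 10 vertices, 30 edges, 20 triangles.
rank ∂_1 = 9, rank ∂_2 = 20 ⇒ b_1 = 30 − 9 − 20 = 1; ∂_2 has invariant factor(s) [2] giving torsion. So H_1 = Z ⊕ Z/2.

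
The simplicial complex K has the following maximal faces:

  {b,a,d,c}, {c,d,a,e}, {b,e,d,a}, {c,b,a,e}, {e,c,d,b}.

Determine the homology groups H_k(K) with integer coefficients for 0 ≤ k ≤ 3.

H_0 = Z,  H_1 = 0,  H_2 = 0,  H_3 = Z.

Take the total order a < b < c < d < e on the vertex set. Then K (dimension 3) consists of the simplices:

  0-simplices (5): a, b, c, d, e
  1-simplices (10): ab, ac, ad, ae, bc, bd, be, cd, ce, de
  2-simplices (10): abc, abd, abe, acd, ace, ade, bcd, bce, bde, cde
  3-simplices (5): abcd, abce, abde, acde, bcde

so the chain groups are C_0 ≅ Z^5, C_1 ≅ Z^10, C_2 ≅ Z^10, C_3 ≅ Z^5.

The boundary map ∂_1: C_1 → C_0 sends each edge [p,q] (with p < q) to q − p. For instance
  ∂ce = e − c.
The resulting 5×10 matrix has rank 4, and its Smith normal form has invariant factors (1,1,1,1).

Boundary ∂_2: C_2 → C_1 sends each 2-simplex [p,q,r] to [q,r] − [p,r] + [p,q]. For instance
  ∂cde = de − ce + cd,
  ∂bce = ce − be + bc.
This gives a 10×10 integer matrix of rank 6; reducing to Smith normal form yields diagonal entries (1,1,1,1,1,1).

Boundary ∂_3: C_3 → C_2 sends each 3-simplex σ to the alternating sum Σ_i (−1)^i (σ with its i-th vertex removed). For instance
  ∂abde = bde − ade + abe − abd,
  ∂bcde = cde − bde + bce − bcd.
As a 10×5 matrix over Z this has rank 4, with invariant factors (1,1,1,1).

From H_k ≅ ker(∂_k) / im(∂_{k+1}) we obtain:

  H_0: rank C_0 − rank ∂_1 = 5 − 4 = 1, and the invariant factors of ∂_1 are all 1, so H_0 ≅ Z.
  H_1: rank ker ∂_1 − rank ∂_2 = (10 − 4) − 6 = 0, and the invariant factors of ∂_2 are all 1, so H_1 ≅ 0.
  H_2: rank ker ∂_2 − rank ∂_3 = (10 − 6) − 4 = 0, and the invariant factors of ∂_3 are all 1, so H_2 ≅ 0.
  H_3: rank ker ∂_3 − rank ∂_4 = (5 − 4) − 0 = 1, and there is no ∂_4, so H_3 ≅ Z.

(K is a triangulation of the 3-sphere S^3.)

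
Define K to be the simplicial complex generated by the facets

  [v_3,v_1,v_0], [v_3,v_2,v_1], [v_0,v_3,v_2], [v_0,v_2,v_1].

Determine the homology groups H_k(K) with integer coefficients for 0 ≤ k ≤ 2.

H_0 = Z,  H_1 = 0,  H_2 = Z.

Fix the vertex order v_0 < v_1 < v_2 < v_3 and write every simplex with vertices in increasing order. Then dim K = 2 and the simplices of K are:

  0-simplices (4): [v_0], [v_1], [v_2], [v_3]
  1-simplices (6): [v_0,v_1], [v_0,v_2], [v_0,v_3], [v_1,v_2], [v_1,v_3], [v_2,v_3]
  2-simplices (4): [v_0,v_1,v_2], [v_0,v_1,v_3], [v_0,v_2,v_3], [v_1,v_2,v_3]

Hence C_0 ≅ Z^4, C_1 ≅ Z^6, C_2 ≅ Z^4.

The boundary map ∂_1: C_1 → C_0 maps an edge to its endpoints' difference, ∂[p,q] = q − p.
The resulting 4×6 matrix has rank 3, and its Smith normal form has invariant factors (1,1,1).

∂_2: C_2 → C_1 acts by ∂[p,q,r] = [q,r] − [p,r] + [p,q]. For instance
  ∂[v_0,v_1,v_2] = [v_1,v_2] − [v_0,v_2] + [v_0,v_1],
  ∂[v_1,v_2,v_3] = [v_2,v_3] − [v_1,v_3] + [v_1,v_2].
The 6×4 boundary matrix has rank 3 and Smith normal form diag(1,1,1).

From H_k ≅ ker(∂_k) / im(∂_{k+1}) we obtain:

  H_0: rank C_0 − rank ∂_1 = 4 − 3 = 1, and the invariant factors of ∂_1 are all 1, so H_0 ≅ Z.
  H_1: rank ker ∂_1 − rank ∂_2 = (6 − 3) − 3 = 0, and the invariant factors of ∂_2 are all 1, so H_1 ≅ 0.
  H_2: rank ker ∂_2 − rank ∂_3 = (4 − 3) − 0 = 1, and there is no ∂_3, so H_2 ≅ Z.

As a check, the Euler characteristic is 4 − 6 + 4 = 2, which agrees with 1 − 0 + 1 = 2.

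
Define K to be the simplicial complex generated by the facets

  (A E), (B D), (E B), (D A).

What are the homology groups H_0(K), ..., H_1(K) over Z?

H_0 = Z,  H_1 = Z.

Order the vertices as A < B < D < E. Listing each simplex with vertices in this order, K has dimension 1 with simplices:

  0-simplices (4): A, B, D, E
  1-simplices (4): AD, AE, BD, BE

giving chain groups C_0 ≅ Z^4, C_1 ≅ Z^4.

The boundary map ∂_1: C_1 → C_0 maps an edge to its endpoints' difference, ∂[p,q] = q − p. For instance
  ∂AD = D − A.
The resulting 4×4 matrix has rank 3, and its Smith normal form has invariant factors (1,1,1).

From H_k ≅ ker(∂_k) / im(∂_{k+1}) we obtain:

  H_0: rank C_0 − rank ∂_1 = 4 − 3 = 1, and the invariant factors of ∂_1 are all 1, so H_0 ≅ Z.
  H_1: rank ker ∂_1 − rank ∂_2 = (4 − 3) − 0 = 1, and there is no ∂_2, so H_1 ≅ Z.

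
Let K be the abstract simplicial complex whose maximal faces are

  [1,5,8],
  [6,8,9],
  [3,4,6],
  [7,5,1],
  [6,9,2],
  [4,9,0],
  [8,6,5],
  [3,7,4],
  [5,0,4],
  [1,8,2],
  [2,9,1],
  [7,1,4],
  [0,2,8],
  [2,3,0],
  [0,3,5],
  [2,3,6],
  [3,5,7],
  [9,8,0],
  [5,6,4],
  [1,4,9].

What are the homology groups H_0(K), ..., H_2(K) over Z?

Order the vertices as 0 < 1 < 2 < 3 < 4 < 5 < 6 < 7 < 8 < 9. Listing each simplex with vertices in this order, K has dimension 2 with simplices:

  0-simplices (10): [0], [1], [2], [3], [4], [5], [6], [7], [8], [9]
  1-simplices (30): (30 of them)
  2-simplices (20): (20 of them)

Hence C_0 ≅ Z^10, C_1 ≅ Z^30, C_2 ≅ Z^20.

The boundary map ∂_1: C_1 → C_0 maps an edge to its endpoints' difference, ∂[p,q] = q − p. For instance
  ∂[5,8] = [8] − [5].
This gives a 10×30 integer matrix of rank 9; reducing to Smith normal form yields diagonal entries (1,1,1,1,1,1,1,1,1).

The boundary map ∂_2: C_2 → C_1 sends each 2-simplex [p,q,r] to [q,r] − [p,r] + [p,q]. For instance
  ∂[2,3,6] = [3,6] − [2,6] + [2,3],
  ∂[4,5,6] = [5,6] − [4,6] + [4,5].
The resulting 30×20 matrix has rank 20, and its Smith normal form has invariant factors (1,1,1,1,1,1,1,1,1,1,1,1,1,1,1,1,1,1,1,2).

Reading off H_k = ker ∂_k / im ∂_{k+1}:

  H_0: rank C_0 − rank ∂_1 = 10 − 9 = 1, and the invariant factors of ∂_1 are all 1, so H_0 ≅ Z.
  H_1: rank ker ∂_1 − rank ∂_2 = (30 − 9) − 20 = 1, and ∂_2 has invariant factor 2 > 1, so H_1 ≅ Z ⊕ Z_2.
  H_2: rank ker ∂_2 − rank ∂_3 = (20 − 20) − 0 = 0, and there is no ∂_3, so H_2 ≅ 0.

(K is a triangulation of the Klein bottle.)

H_0 = Z,  H_1 = Z ⊕ Z_2,  H_2 = 0.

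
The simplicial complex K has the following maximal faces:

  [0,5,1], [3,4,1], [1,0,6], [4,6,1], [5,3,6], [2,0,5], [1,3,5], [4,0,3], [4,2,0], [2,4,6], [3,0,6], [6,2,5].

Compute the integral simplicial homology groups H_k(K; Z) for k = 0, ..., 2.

K has 7 vertices, 18 edges, 12 triangles.
rank ∂_0 = 0, rank ∂_1 = 6 ⇒ b_0 = 7 − 0 − 6 = 1; all invariant factors of ∂_1 are 1 so no torsion. So H_0 ≅ Z.
rank ∂_1 = 6, rank ∂_2 = 12 ⇒ b_1 = 18 − 6 − 12 = 0; ∂_2 has invariant factor(s) [2] giving torsion. So H_1 ≅ Z/2.
rank ∂_2 = 12, rank ∂_3 = 0 ⇒ b_2 = 12 − 12 − 0 = 0. So H_2 ≅ 0.

H_0 ≅ Z,  H_1 ≅ Z/2,  H_2 = 0.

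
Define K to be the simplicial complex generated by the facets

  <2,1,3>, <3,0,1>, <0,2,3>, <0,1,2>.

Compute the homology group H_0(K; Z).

H_0 = Z.

Fix the vertex order 0 < 1 < 2 < 3 and write every simplex with vertices in increasing order. Then dim K = 2 and the simplices of K are:

  0-simplices (4): [0], [1], [2], [3]
  1-simplices (6): [0,1], [0,2], [0,3], [1,2], [1,3], [2,3]
  2-simplices (4): [0,1,2], [0,1,3], [0,2,3], [1,2,3]

giving chain groups C_0 ≅ Z^4, C_1 ≅ Z^6, C_2 ≅ Z^4.

∂_1: C_1 → C_0 is given by ∂[p,q] = [q] − [p].
The resulting 4×6 matrix has rank 3, and its Smith normal form has invariant factors (1,1,1).

The boundary map ∂_2: C_2 → C_1 sends each 2-simplex [p,q,r] to [q,r] − [p,r] + [p,q]. For instance
  ∂[0,1,3] = [1,3] − [0,3] + [0,1],
  ∂[1,2,3] = [2,3] − [1,3] + [1,2].
This gives a 6×4 integer matrix of rank 3; reducing to Smith normal form yields diagonal entries (1,1,1).

Now H_k = ker ∂_k / im ∂_{k+1}, so:

  H_0: rank C_0 − rank ∂_1 = 4 − 3 = 1, and the invariant factors of ∂_1 are all 1, so H_0 = Z.

(K is a triangulation of the 2-sphere S^2.)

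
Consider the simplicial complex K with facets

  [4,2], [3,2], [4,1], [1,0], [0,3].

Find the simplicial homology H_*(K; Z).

H_0 ≅ Z,  H_1 ≅ Z.

Fix the vertex order 0 < 1 < 2 < 3 < 4 and write every simplex with vertices in increasing order. Then dim K = 1 and the simplices of K are:

  0-simplices (5): [0], [1], [2], [3], [4]
  1-simplices (5): [0,1], [0,3], [1,4], [2,3], [2,4]

giving chain groups C_0 ≅ Z^5, C_1 ≅ Z^5.

The boundary map ∂_1: C_1 → C_0 maps an edge to its endpoints' difference, ∂[p,q] = q − p.
This gives a 5×5 integer matrix of rank 4; reducing to Smith normal form yields diagonal entries (1,1,1,1).

From H_k ≅ ker(∂_k) / im(∂_{k+1}) we obtain:

  H_0: rank C_0 − rank ∂_1 = 5 − 4 = 1, and the invariant factors of ∂_1 are all 1, so H_0 = Z.
  H_1: rank ker ∂_1 − rank ∂_2 = (5 − 4) − 0 = 1, and there is no ∂_2, so H_1 = Z.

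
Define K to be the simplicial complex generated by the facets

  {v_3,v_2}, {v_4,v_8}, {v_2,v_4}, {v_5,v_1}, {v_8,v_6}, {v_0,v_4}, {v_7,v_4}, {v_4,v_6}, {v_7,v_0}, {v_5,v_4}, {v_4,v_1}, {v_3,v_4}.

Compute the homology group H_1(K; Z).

H_1 = Z^4.

Order the vertices as v_0 < v_1 < v_2 < v_3 < v_4 < v_5 < v_6 < v_7 < v_8. Listing each simplex with vertices in this order, K has dimension 1 with simplices:

  0-simplices (9): [v_0], [v_1], [v_2], [v_3], [v_4], [v_5], [v_6], [v_7], [v_8]
  1-simplices (12): [v_0,v_4], [v_0,v_7], [v_1,v_4], [v_1,v_5], [v_2,v_3], [v_2,v_4], [v_3,v_4], [v_4,v_5], [v_4,v_6], [v_4,v_7], [v_4,v_8], [v_6,v_8]

Hence C_0 ≅ Z^9, C_1 ≅ Z^12.

The boundary map ∂_1: C_1 → C_0 maps an edge to its endpoints' difference, ∂[p,q] = q − p.
The resulting 9×12 matrix has rank 8, and its Smith normal form has invariant factors (1,1,1,1,1,1,1,1).

Computing H_k = (kernel of ∂_k) / (image of ∂_{k+1}):

  H_1: rank ker ∂_1 − rank ∂_2 = (12 − 8) − 0 = 4, and there is no ∂_2, so H_1 = Z^4.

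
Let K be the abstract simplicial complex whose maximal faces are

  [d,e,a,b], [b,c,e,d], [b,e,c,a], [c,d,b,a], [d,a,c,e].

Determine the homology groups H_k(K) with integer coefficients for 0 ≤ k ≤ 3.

Fix the vertex order a < b < c < d < e and write every simplex with vertices in increasing order. Then dim K = 3 and the simplices of K are:

  0-simplices (5): a, b, c, d, e
  1-simplices (10): ab, ac, ad, ae, bc, bd, be, cd, ce, de
  2-simplices (10): abc, abd, abe, acd, ace, ade, bcd, bce, bde, cde
  3-simplices (5): abcd, abce, abde, acde, bcde

Hence C_0 ≅ Z^5, C_1 ≅ Z^10, C_2 ≅ Z^10, C_3 ≅ Z^5.

Boundary ∂_1: C_1 → C_0 is given by ∂[p,q] = [q] − [p]. For instance
  ∂cd = d − c.
As a 5×10 matrix over Z this has rank 4, with invariant factors (1,1,1,1).

The boundary map ∂_2: C_2 → C_1 acts by ∂[p,q,r] = [q,r] − [p,r] + [p,q]. For instance
  ∂abd = bd − ad + ab,
  ∂bde = de − be + bd.
As a 10×10 matrix over Z this has rank 6, with invariant factors (1,1,1,1,1,1).

The boundary map ∂_3: C_3 → C_2 sends each 3-simplex σ to the alternating sum Σ_i (−1)^i (σ with its i-th vertex removed). For instance
  ∂abcd = bcd − acd + abd − abc,
  ∂abce = bce − ace + abe − abc.
This gives a 10×5 integer matrix of rank 4; reducing to Smith normal form yields diagonal entries (1,1,1,1).

From H_k ≅ ker(∂_k) / im(∂_{k+1}) we obtain:

  H_0: rank C_0 − rank ∂_1 = 5 − 4 = 1, and the invariant factors of ∂_1 are all 1, so H_0 ≅ Z.
  H_1: rank ker ∂_1 − rank ∂_2 = (10 − 4) − 6 = 0, and the invariant factors of ∂_2 are all 1, so H_1 ≅ 0.
  H_2: rank ker ∂_2 − rank ∂_3 = (10 − 6) − 4 = 0, and the invariant factors of ∂_3 are all 1, so H_2 ≅ 0.
  H_3: rank ker ∂_3 − rank ∂_4 = (5 − 4) − 0 = 1, and there is no ∂_4, so H_3 ≅ Z.

As a check, the Euler characteristic is 5 − 10 + 10 − 5 = 0, which agrees with 1 − 0 + 0 − 1 = 0.

H_0 ≅ Z,  H_1 = 0,  H_2 = 0,  H_3 ≅ Z.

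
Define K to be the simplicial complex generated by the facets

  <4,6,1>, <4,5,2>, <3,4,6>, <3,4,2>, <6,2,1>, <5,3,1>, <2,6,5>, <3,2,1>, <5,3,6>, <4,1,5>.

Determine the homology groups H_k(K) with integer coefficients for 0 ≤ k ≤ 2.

H_0 = Z,  H_1 = Z/2,  H_2 = 0.

K has 6 vertices, 15 edges, 10 triangles.
rank ∂_0 = 0, rank ∂_1 = 5 ⇒ b_0 = 6 − 0 − 5 = 1; all invariant factors of ∂_1 are 1 so no torsion. So H_0 = Z.
rank ∂_1 = 5, rank ∂_2 = 10 ⇒ b_1 = 15 − 5 − 10 = 0; ∂_2 has invariant factor(s) [2] giving torsion. So H_1 = Z/2.
rank ∂_2 = 10, rank ∂_3 = 0 ⇒ b_2 = 10 − 10 − 0 = 0. So H_2 = 0.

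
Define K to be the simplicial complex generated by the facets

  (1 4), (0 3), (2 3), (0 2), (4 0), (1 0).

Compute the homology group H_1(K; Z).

H_1 ≅ Z^2.

K has 5 vertices, 6 edges.
rank ∂_1 = 4, rank ∂_2 = 0 ⇒ b_1 = 6 − 4 − 0 = 2. So H_1 ≅ Z^2.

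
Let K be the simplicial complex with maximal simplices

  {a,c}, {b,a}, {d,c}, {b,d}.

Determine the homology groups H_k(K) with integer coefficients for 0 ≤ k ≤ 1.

H_0 ≅ Z,  H_1 ≅ Z.

K has 4 vertices, 4 edges.
rank ∂_0 = 0, rank ∂_1 = 3 ⇒ b_0 = 4 − 0 − 3 = 1; all invariant factors of ∂_1 are 1 so no torsion. So H_0 ≅ Z.
rank ∂_1 = 3, rank ∂_2 = 0 ⇒ b_1 = 4 − 3 − 0 = 1. So H_1 ≅ Z.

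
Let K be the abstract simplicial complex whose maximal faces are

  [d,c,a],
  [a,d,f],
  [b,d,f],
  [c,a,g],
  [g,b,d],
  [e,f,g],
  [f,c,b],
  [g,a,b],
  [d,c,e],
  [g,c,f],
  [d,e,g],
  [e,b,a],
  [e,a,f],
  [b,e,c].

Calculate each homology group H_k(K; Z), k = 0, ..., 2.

We work with the vertex ordering a < b < c < d < e < f < g. The simplices of K, each written with vertices in increasing order, are:

  0-simplices (7): a, b, c, d, e, f, g
  1-simplices (21): ab, ac, ad, ae, af, ag, bc, bd, be, bf, bg, cd, ce, cf, cg, de, df, dg, ef, eg, fg
  2-simplices (14): abe, abg, acd, acg, adf, aef, bce, bcf, bdf, bdg, cde, cfg, deg, efg

Hence C_0 ≅ Z^7, C_1 ≅ Z^21, C_2 ≅ Z^14.

Boundary ∂_1: C_1 → C_0 maps an edge to its endpoints' difference, ∂[p,q] = q − p. For instance
  ∂ad = d − a.
This gives a 7×21 integer matrix of rank 6; reducing to Smith normal form yields diagonal entries (1,1,1,1,1,1).

Boundary ∂_2: C_2 → C_1 sends each 2-simplex [p,q,r] to [q,r] − [p,r] + [p,q]. For instance
  ∂bdf = df − bf + bd,
  ∂bcf = cf − bf + bc.
As a 21×14 matrix over Z this has rank 13, with invariant factors (1,1,1,1,1,1,1,1,1,1,1,1,1).

Now H_k = ker ∂_k / im ∂_{k+1}, so:

  H_0: rank C_0 − rank ∂_1 = 7 − 6 = 1, and the invariant factors of ∂_1 are all 1, so H_0 = Z.
  H_1: rank ker ∂_1 − rank ∂_2 = (21 − 6) − 13 = 2, and the invariant factors of ∂_2 are all 1, so H_1 = Z^2.
  H_2: rank ker ∂_2 − rank ∂_3 = (14 − 13) − 0 = 1, and there is no ∂_3, so H_2 = Z.

As a check, the Euler characteristic is 7 − 21 + 14 = 0, which agrees with 1 − 2 + 1 = 0.
(K is a triangulation of the torus T^2.)

H_0 ≅ Z,  H_1 ≅ Z^2,  H_2 ≅ Z.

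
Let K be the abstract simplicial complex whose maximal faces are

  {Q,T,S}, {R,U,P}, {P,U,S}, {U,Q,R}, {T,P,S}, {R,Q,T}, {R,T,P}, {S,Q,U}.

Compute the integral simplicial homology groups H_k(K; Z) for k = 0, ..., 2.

Take the total order P < Q < R < S < T < U on the vertex set. Then K (dimension 2) consists of the simplices:

  0-simplices (6): P, Q, R, S, T, U
  1-simplices (12): PR, PS, PT, PU, QR, QS, QT, QU, RT, RU, ST, SU
  2-simplices (8): PRT, PRU, PST, PSU, QRT, QRU, QST, QSU

giving chain groups C_0 ≅ Z^6, C_1 ≅ Z^12, C_2 ≅ Z^8.

Boundary ∂_1: C_1 → C_0 sends each edge [p,q] (with p < q) to q − p.
The resulting 6×12 matrix has rank 5, and its Smith normal form has invariant factors (1,1,1,1,1).

∂_2: C_2 → C_1 maps a triangle to the signed sum of its edges. For instance
  ∂QRT = RT − QT + QR,
  ∂QRU = RU − QU + QR.
The 12×8 boundary matrix has rank 7 and Smith normal form diag(1,1,1,1,1,1,1).

Reading off H_k = ker ∂_k / im ∂_{k+1}:

  H_0: rank C_0 − rank ∂_1 = 6 − 5 = 1, and the invariant factors of ∂_1 are all 1, so H_0 ≅ Z.
  H_1: rank ker ∂_1 − rank ∂_2 = (12 − 5) − 7 = 0, and the invariant factors of ∂_2 are all 1, so H_1 ≅ 0.
  H_2: rank ker ∂_2 − rank ∂_3 = (8 − 7) − 0 = 1, and there is no ∂_3, so H_2 ≅ Z.

(K is a triangulation of the 2-sphere S^2.)

H_0 ≅ Z,  H_1 = 0,  H_2 ≅ Z.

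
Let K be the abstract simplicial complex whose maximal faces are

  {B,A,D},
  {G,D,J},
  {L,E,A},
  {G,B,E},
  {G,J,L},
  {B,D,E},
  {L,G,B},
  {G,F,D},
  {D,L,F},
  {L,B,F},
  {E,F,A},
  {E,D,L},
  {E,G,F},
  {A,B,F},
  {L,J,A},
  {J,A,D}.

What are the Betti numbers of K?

b_0 = 1, b_1 = 2, b_2 = 1.

Order the vertices as A < B < D < E < F < G < J < L. Listing each simplex with vertices in this order, K has dimension 2 with simplices:

  0-simplices (8): A, B, D, E, F, G, J, L
  1-simplices (24): AB, AD, AE, AF, AJ, AL, BD, BE, BF, BG, BL, DE, DF, DG, DJ, DL, EF, EG, EL, FG, FL, GJ, GL, JL
  2-simplices (16): ABD, ABF, ADJ, AEF, AEL, AJL, BDE, BEG, BFL, BGL, DEL, DFG, DFL, DGJ, EFG, GJL

giving chain groups C_0 ≅ Z^8, C_1 ≅ Z^24, C_2 ≅ Z^16.

The boundary map ∂_1: C_1 → C_0 sends each edge [p,q] (with p < q) to q − p. For instance
  ∂BE = E − B.
The 8×24 boundary matrix has rank 7 and Smith normal form diag(1,1,1,1,1,1,1).

∂_2: C_2 → C_1 maps a triangle to the signed sum of its edges. For instance
  ∂DGJ = GJ − DJ + DG,
  ∂GJL = JL − GL + GJ.
As a 24×16 matrix over Z this has rank 15, with invariant factors (1,1,1,1,1,1,1,1,1,1,1,1,1,1,1).

Now H_k = ker ∂_k / im ∂_{k+1}, so:

  H_0: rank C_0 − rank ∂_1 = 8 − 7 = 1, and the invariant factors of ∂_1 are all 1, so H_0 = Z.
  H_1: rank ker ∂_1 − rank ∂_2 = (24 − 7) − 15 = 2, and the invariant factors of ∂_2 are all 1, so H_1 = Z^2.
  H_2: rank ker ∂_2 − rank ∂_3 = (16 − 15) − 0 = 1, and there is no ∂_3, so H_2 = Z.

Hence the Betti numbers are b_0 = 1, b_1 = 2, b_2 = 1.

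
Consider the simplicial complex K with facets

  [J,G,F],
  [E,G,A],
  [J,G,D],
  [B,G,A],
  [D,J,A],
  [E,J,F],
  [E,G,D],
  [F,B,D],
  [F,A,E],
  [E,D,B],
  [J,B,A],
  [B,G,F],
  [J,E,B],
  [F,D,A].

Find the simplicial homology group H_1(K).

H_1 = Z^2.

Fix the vertex order A < B < D < E < F < G < J and write every simplex with vertices in increasing order. Then dim K = 2 and the simplices of K are:

  0-simplices (7): A, B, D, E, F, G, J
  1-simplices (21): AB, AD, AE, AF, AG, AJ, BD, BE, BF, BG, BJ, DE, DF, DG, DJ, EF, EG, EJ, FG, FJ, GJ
  2-simplices (14): ABG, ABJ, ADF, ADJ, AEF, AEG, BDE, BDF, BEJ, BFG, DEG, DGJ, EFJ, FGJ

so the chain groups are C_0 ≅ Z^7, C_1 ≅ Z^21, C_2 ≅ Z^14.

∂_1: C_1 → C_0 sends each edge [p,q] (with p < q) to q − p. For instance
  ∂EJ = J − E.
As a 7×21 matrix over Z this has rank 6, with invariant factors (1,1,1,1,1,1).

The boundary map ∂_2: C_2 → C_1 sends each 2-simplex [p,q,r] to [q,r] − [p,r] + [p,q]. For instance
  ∂ADJ = DJ − AJ + AD,
  ∂AEF = EF − AF + AE.
This gives a 21×14 integer matrix of rank 13; reducing to Smith normal form yields diagonal entries (1,1,1,1,1,1,1,1,1,1,1,1,1).

Now H_k = ker ∂_k / im ∂_{k+1}, so:

  H_1: rank ker ∂_1 − rank ∂_2 = (21 − 6) − 13 = 2, and the invariant factors of ∂_2 are all 1, so H_1 ≅ Z^2.

(K is a triangulation of the torus T^2.)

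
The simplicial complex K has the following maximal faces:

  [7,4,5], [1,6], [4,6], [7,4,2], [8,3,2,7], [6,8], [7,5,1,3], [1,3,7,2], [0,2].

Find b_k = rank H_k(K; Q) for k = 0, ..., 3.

K has 9 vertices, 19 edges, 12 triangles, 3 3-simplices.
rank ∂_0 = 0, rank ∂_1 = 8 ⇒ b_0 = 9 − 0 − 8 = 1; all invariant factors of ∂_1 are 1 so no torsion. So H_0 ≅ Z.
rank ∂_1 = 8, rank ∂_2 = 9 ⇒ b_1 = 19 − 8 − 9 = 2; all invariant factors of ∂_2 are 1 so no torsion. So H_1 ≅ Z^2.
rank ∂_2 = 9, rank ∂_3 = 3 ⇒ b_2 = 12 − 9 − 3 = 0; all invariant factors of ∂_3 are 1 so no torsion. So H_2 ≅ 0.
rank ∂_3 = 3, rank ∂_4 = 0 ⇒ b_3 = 3 − 3 − 0 = 0. So H_3 ≅ 0.

b_0 = 1, b_1 = 2, b_2 = 0, b_3 = 0.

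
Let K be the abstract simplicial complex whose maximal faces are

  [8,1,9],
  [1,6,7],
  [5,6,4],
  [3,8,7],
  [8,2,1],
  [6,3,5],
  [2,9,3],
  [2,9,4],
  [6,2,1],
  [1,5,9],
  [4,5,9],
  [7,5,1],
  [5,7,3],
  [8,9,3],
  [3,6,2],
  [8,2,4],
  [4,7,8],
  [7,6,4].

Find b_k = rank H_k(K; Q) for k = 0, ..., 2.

Order the vertices as 1 < 2 < 3 < 4 < 5 < 6 < 7 < 8 < 9. Listing each simplex with vertices in this order, K has dimension 2 with simplices:

  0-simplices (9): [1], [2], [3], [4], [5], [6], [7], [8], [9]
  1-simplices (27): (27 of them)
  2-simplices (18): [1,2,6], [1,2,8], [1,5,7], [1,5,9], [1,6,7], [1,8,9], [2,3,6], [2,3,9], [2,4,8], [2,4,9], [3,5,6], [3,5,7], [3,7,8], [3,8,9], [4,5,6], [4,5,9], [4,6,7], [4,7,8]

Hence C_0 ≅ Z^9, C_1 ≅ Z^27, C_2 ≅ Z^18.

∂_1: C_1 → C_0 is given by ∂[p,q] = [q] − [p].
As a 9×27 matrix over Z this has rank 8, with invariant factors (1,1,1,1,1,1,1,1).

The boundary map ∂_2: C_2 → C_1 maps a triangle to the signed sum of its edges. For instance
  ∂[1,5,7] = [5,7] − [1,7] + [1,5],
  ∂[2,4,8] = [4,8] − [2,8] + [2,4].
As a 27×18 matrix over Z this has rank 18, with invariant factors (1,1,1,1,1,1,1,1,1,1,1,1,1,1,1,1,1,2).

From H_k ≅ ker(∂_k) / im(∂_{k+1}) we obtain:

  H_0: rank C_0 − rank ∂_1 = 9 − 8 = 1, and the invariant factors of ∂_1 are all 1, so H_0 ≅ Z.
  H_1: rank ker ∂_1 − rank ∂_2 = (27 − 8) − 18 = 1, and ∂_2 has invariant factor 2 > 1, so H_1 ≅ Z ⊕ Z/2Z.
  H_2: rank ker ∂_2 − rank ∂_3 = (18 − 18) − 0 = 0, and there is no ∂_3, so H_2 ≅ 0.

Hence the Betti numbers are b_0 = 1, b_1 = 1, b_2 = 0.

b_0 = 1, b_1 = 1, b_2 = 0.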